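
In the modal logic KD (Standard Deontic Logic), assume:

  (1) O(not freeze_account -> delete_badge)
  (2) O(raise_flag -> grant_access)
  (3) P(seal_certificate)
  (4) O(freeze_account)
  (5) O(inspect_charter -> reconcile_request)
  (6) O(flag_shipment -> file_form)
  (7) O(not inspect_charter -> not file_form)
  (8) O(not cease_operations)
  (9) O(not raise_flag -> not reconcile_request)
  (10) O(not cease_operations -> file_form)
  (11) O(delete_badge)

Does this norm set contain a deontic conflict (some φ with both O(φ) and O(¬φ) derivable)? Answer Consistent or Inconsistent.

Premise 1 is O(not freeze_account -> delete_badge); even if O(delete_badge) held, inferring O(not freeze_account) would be affirming the consequent — invalid.
So O(not freeze_account) is not derivable, and the apparent clash with O(freeze_account) does not arise.
A world satisfying every obligation exists (e.g. cease_operations=false, delete_badge=true, file_form=true, flag_shipment=false, freeze_account=true, grant_access=true, inspect_charter=true, raise_flag=true, reconcile_request=true, seal_certificate=false); no atom is both obligatory and forbidden, so the set is consistent.

Consistent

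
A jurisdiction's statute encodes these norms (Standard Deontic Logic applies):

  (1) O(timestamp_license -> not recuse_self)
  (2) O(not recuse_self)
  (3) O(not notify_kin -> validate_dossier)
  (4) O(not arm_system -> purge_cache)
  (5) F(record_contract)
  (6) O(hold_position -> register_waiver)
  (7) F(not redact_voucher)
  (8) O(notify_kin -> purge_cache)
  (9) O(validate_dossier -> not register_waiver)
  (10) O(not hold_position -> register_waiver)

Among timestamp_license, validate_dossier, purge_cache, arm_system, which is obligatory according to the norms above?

purge_cache

Premises 6 and 10 are O(hold_position -> register_waiver) and O(not hold_position -> register_waiver); every ideal world satisfies hold_position or not hold_position, so in either case register_waiver holds — hence O(register_waiver).
Premise 9 is O(validate_dossier -> not register_waiver); contrapositively O(register_waiver -> not validate_dossier). Since O(register_waiver) holds, K gives O(not validate_dossier).
The contrapositive of premise 3 (O(not notify_kin -> validate_dossier)) is O(not validate_dossier -> notify_kin), and O(not validate_dossier) is already established, so O(notify_kin).
Applying K to premise 8 (O(notify_kin -> purge_cache)) and O(notify_kin) yields O(purge_cache).
So O(purge_cache) holds — purge_cache is obligatory. None of the other listed options is made obligatory by any chain of premises.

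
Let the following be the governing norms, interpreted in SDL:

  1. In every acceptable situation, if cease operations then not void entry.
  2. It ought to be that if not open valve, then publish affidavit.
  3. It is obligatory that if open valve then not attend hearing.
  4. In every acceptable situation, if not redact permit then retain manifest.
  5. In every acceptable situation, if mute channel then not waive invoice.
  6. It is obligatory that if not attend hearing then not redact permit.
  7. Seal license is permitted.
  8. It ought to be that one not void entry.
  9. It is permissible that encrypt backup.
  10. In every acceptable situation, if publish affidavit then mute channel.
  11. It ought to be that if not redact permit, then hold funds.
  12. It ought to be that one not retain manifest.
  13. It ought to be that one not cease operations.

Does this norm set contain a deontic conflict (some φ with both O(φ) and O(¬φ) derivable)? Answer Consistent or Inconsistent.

Consistent

Premise 1 is O(cease_operations → ¬void_entry); even if O(¬void_entry) held, inferring O(cease_operations) would be affirming the consequent — invalid.
So O(cease_operations) is not derivable, and the apparent clash with O(¬cease_operations) does not arise.
A world satisfying every obligation exists (e.g. attend_hearing=true, cease_operations=false, encrypt_backup=false, hold_funds=false, mute_channel=true, open_valve=false, publish_affidavit=true, redact_permit=true, retain_manifest=false, seal_license=false, void_entry=false, waive_invoice=false); no atom is both obligatory and forbidden, so the set is consistent.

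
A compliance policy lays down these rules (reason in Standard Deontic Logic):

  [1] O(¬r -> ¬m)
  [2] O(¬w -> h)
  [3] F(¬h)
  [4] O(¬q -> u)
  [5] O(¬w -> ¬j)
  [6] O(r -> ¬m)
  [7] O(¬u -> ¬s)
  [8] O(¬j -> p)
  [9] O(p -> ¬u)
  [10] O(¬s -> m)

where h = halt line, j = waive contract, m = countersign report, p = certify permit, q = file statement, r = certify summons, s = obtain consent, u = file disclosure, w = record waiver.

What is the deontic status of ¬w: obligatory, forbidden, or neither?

By case analysis on ¬r: premise 1 gives O(¬r -> ¬m) and premise 6 gives O(r -> ¬m), so O(¬m) either way.
Premise 10 is O(¬s -> m); contrapositively O(¬m -> s). Since O(¬m) holds, K gives O(s).
The contrapositive of premise 7 (O(¬u -> ¬s)) is O(s -> u), and O(s) is already established, so O(u).
Premise 9 is O(p -> ¬u); contrapositively O(u -> ¬p). Since O(u) holds, K gives O(¬p).
The contrapositive of premise 8 (O(¬j -> p)) is O(¬p -> j), and O(¬p) is already established, so O(j).
Premise 5 is O(¬w -> ¬j); contrapositively O(j -> w). Since O(j) holds, K gives O(w).
Premises 2, 3, 4 do not contribute to this derivation.
Thus O(w), which is F(¬w): ¬w is forbidden.

Forbidden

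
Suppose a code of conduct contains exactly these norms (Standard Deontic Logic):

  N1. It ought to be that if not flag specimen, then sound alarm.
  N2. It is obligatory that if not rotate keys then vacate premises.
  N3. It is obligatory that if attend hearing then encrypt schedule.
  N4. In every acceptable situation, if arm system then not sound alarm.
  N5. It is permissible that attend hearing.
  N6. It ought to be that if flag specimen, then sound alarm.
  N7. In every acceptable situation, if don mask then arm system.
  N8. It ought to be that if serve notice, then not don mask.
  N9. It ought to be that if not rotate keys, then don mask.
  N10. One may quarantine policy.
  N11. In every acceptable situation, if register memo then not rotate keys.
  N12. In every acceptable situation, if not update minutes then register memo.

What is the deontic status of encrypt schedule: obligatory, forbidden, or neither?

Neither

Premise 3 is O(attend_hearing → encrypt_schedule), but O(attend_hearing) is not derivable from the premises (the permission P(attend_hearing) asserts only ¬O(¬attend_hearing), not O(attend_hearing)), so it does not yield O(encrypt_schedule).
No premise or chain of K-axiom applications forces O(encrypt_schedule), and none forces O(¬encrypt_schedule). So encrypt_schedule is neither obligatory nor forbidden under these norms.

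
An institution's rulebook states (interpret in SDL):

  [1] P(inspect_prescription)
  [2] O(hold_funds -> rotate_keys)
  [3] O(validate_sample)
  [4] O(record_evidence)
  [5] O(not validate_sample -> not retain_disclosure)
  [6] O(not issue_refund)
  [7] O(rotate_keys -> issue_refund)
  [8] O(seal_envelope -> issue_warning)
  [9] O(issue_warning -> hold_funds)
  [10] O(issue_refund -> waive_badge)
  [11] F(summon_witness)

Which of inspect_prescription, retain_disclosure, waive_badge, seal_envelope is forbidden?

seal_envelope

From premise 6 we have O(not issue_refund).
The contrapositive of premise 7 (O(rotate_keys -> issue_refund)) is O(not issue_refund -> not rotate_keys), and O(not issue_refund) is already established, so O(not rotate_keys).
Premise 2, O(hold_funds -> rotate_keys), contraposes to O(not rotate_keys -> not hold_funds); with O(not rotate_keys) we get O(not hold_funds).
Premise 9 is O(issue_warning -> hold_funds); contrapositively O(not hold_funds -> not issue_warning). Since O(not hold_funds) holds, K gives O(not issue_warning).
Premise 8, O(seal_envelope -> issue_warning), contraposes to O(not issue_warning -> not seal_envelope); with O(not issue_warning) we get O(not seal_envelope).
So O(not seal_envelope) holds, i.e. seal_envelope is forbidden. None of the other listed options is forbidden under the premises.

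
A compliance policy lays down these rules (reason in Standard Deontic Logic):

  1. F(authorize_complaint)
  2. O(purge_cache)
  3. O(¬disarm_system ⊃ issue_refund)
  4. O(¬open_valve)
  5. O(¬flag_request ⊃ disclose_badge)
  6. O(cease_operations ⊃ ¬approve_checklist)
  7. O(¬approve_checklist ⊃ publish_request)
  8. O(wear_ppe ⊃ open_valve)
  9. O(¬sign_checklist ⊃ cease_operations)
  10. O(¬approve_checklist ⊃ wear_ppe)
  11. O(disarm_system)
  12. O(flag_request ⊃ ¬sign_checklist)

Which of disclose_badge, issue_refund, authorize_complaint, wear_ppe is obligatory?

disclose_badge

From premise 4 we have O(¬open_valve).
Premise 8 is O(wear_ppe ⊃ open_valve); contrapositively O(¬open_valve ⊃ ¬wear_ppe). Since O(¬open_valve) holds, K gives O(¬wear_ppe).
Premise 10, O(¬approve_checklist ⊃ wear_ppe), contraposes to O(¬wear_ppe ⊃ approve_checklist); with O(¬wear_ppe) we get O(approve_checklist).
Premise 6, O(cease_operations ⊃ ¬approve_checklist), contraposes to O(approve_checklist ⊃ ¬cease_operations); with O(approve_checklist) we get O(¬cease_operations).
The contrapositive of premise 9 (O(¬sign_checklist ⊃ cease_operations)) is O(¬cease_operations ⊃ sign_checklist), and O(¬cease_operations) is already established, so O(sign_checklist).
Premise 12, O(flag_request ⊃ ¬sign_checklist), contraposes to O(sign_checklist ⊃ ¬flag_request); with O(sign_checklist) we get O(¬flag_request).
With premise 5, O(¬flag_request ⊃ disclose_badge), the K-axiom yields O(disclose_badge).
So O(disclose_badge) holds — disclose_badge is obligatory. None of the other listed options is made obligatory by any chain of premises.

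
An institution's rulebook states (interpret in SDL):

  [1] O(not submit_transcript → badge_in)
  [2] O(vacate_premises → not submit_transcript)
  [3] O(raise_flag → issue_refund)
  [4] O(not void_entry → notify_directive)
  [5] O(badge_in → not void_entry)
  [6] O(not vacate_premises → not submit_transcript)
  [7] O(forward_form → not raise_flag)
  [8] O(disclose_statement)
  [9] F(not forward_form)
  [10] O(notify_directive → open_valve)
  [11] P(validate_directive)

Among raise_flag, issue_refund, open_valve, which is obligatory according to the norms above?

open_valve

By case analysis on not vacate_premises: premise 6 gives O(not vacate_premises → not submit_transcript) and premise 2 gives O(vacate_premises → not submit_transcript), so O(not submit_transcript) either way.
Premise 1 is O(not submit_transcript → badge_in); since O(not submit_transcript), deontic closure gives O(badge_in).
Premise 5 is O(badge_in → not void_entry); since O(badge_in), deontic closure gives O(not void_entry).
With premise 4, O(not void_entry → notify_directive), the K-axiom yields O(notify_directive).
From O(notify_directive) and premise 10, O(notify_directive → open_valve), we obtain O(open_valve).
So O(open_valve) holds — open_valve is obligatory. None of the other listed options is made obligatory by any chain of premises.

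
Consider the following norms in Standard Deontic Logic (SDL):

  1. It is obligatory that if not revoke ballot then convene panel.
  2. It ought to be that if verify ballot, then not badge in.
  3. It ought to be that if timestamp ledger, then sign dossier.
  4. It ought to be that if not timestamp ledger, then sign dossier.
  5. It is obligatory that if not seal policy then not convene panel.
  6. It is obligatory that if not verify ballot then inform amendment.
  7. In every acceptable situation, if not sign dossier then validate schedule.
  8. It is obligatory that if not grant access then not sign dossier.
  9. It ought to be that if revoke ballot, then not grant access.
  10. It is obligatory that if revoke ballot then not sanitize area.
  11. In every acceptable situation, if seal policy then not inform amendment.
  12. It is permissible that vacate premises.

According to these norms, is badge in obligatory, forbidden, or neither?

Premises 4 and 3 are O(¬timestamp_ledger → sign_dossier) and O(timestamp_ledger → sign_dossier); every ideal world satisfies ¬timestamp_ledger or timestamp_ledger, so in either case sign_dossier holds — hence O(sign_dossier).
Premise 8 is O(¬grant_access → ¬sign_dossier); contrapositively O(sign_dossier → grant_access). Since O(sign_dossier) holds, K gives O(grant_access).
Premise 9 is O(revoke_ballot → ¬grant_access); contrapositively O(grant_access → ¬revoke_ballot). Since O(grant_access) holds, K gives O(¬revoke_ballot).
With premise 1, O(¬revoke_ballot → convene_panel), the K-axiom yields O(convene_panel).
Premise 5 is O(¬seal_policy → ¬convene_panel); contrapositively O(convene_panel → seal_policy). Since O(convene_panel) holds, K gives O(seal_policy).
Premise 11 is O(seal_policy → ¬inform_amendment); since O(seal_policy), deontic closure gives O(¬inform_amendment).
Premise 6, O(¬verify_ballot → inform_amendment), contraposes to O(¬inform_amendment → verify_ballot); with O(¬inform_amendment) we get O(verify_ballot).
With premise 2, O(verify_ballot → ¬badge_in), the K-axiom yields O(¬badge_in).
Premises 7, 10, 12 do not contribute to this derivation.
Thus O(¬badge_in), which is F(badge_in): badge_in is forbidden.

Forbidden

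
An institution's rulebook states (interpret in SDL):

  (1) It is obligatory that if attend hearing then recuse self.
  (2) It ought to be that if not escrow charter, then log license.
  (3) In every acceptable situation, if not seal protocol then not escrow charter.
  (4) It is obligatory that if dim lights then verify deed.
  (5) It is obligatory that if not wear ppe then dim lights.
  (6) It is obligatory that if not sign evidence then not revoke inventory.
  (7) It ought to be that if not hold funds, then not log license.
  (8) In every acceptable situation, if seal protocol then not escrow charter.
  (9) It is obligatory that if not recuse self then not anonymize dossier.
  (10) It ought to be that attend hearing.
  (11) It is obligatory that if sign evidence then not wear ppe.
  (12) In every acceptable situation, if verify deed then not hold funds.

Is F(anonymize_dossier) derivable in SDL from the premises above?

No

Premise 9 is O(¬recuse_self → ¬anonymize_dossier), but O(¬recuse_self) is not derivable from the premises, so it does not yield O(¬anonymize_dossier).
No other premise forces O(¬anonymize_dossier). An ideal world satisfying every premise can still have anonymize_dossier true, so F(anonymize_dossier) is not derivable.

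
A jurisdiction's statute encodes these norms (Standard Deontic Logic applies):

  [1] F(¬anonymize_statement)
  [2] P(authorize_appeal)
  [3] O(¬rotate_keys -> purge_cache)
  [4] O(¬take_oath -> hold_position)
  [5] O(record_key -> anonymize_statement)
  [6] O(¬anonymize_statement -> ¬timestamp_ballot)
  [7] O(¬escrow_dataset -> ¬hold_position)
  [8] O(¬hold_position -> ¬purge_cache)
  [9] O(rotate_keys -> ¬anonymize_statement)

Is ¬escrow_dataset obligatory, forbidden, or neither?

Forbidden

Premise 1, F(¬anonymize_statement), is equivalent to O(anonymize_statement).
Premise 9 is O(rotate_keys -> ¬anonymize_statement); contrapositively O(anonymize_statement -> ¬rotate_keys). Since O(anonymize_statement) holds, K gives O(¬rotate_keys).
Applying K to premise 3 (O(¬rotate_keys -> purge_cache)) and O(¬rotate_keys) yields O(purge_cache).
Premise 8, O(¬hold_position -> ¬purge_cache), contraposes to O(purge_cache -> hold_position); with O(purge_cache) we get O(hold_position).
The contrapositive of premise 7 (O(¬escrow_dataset -> ¬hold_position)) is O(hold_position -> escrow_dataset), and O(hold_position) is already established, so O(escrow_dataset).
Premises 2, 4, 5, 6 do not contribute to this derivation.
Thus O(escrow_dataset), which is F(¬escrow_dataset): ¬escrow_dataset is forbidden.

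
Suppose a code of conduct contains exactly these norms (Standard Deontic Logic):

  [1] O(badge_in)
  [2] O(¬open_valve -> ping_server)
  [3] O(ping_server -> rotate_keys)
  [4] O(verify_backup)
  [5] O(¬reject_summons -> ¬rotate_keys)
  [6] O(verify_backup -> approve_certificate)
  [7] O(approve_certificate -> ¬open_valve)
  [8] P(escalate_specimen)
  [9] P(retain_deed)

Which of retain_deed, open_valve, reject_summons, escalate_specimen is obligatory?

Premise 4 states O(verify_backup) outright.
Applying K to premise 6 (O(verify_backup -> approve_certificate)) and O(verify_backup) yields O(approve_certificate).
Premise 7 is O(approve_certificate -> ¬open_valve); since O(approve_certificate), deontic closure gives O(¬open_valve).
From O(¬open_valve) and premise 2, O(¬open_valve -> ping_server), we obtain O(ping_server).
With premise 3, O(ping_server -> rotate_keys), the K-axiom yields O(rotate_keys).
Premise 5 is O(¬reject_summons -> ¬rotate_keys); contrapositively O(rotate_keys -> reject_summons). Since O(rotate_keys) holds, K gives O(reject_summons).
So O(reject_summons) holds — reject_summons is obligatory. None of the other listed options is made obligatory by any chain of premises.

reject_summons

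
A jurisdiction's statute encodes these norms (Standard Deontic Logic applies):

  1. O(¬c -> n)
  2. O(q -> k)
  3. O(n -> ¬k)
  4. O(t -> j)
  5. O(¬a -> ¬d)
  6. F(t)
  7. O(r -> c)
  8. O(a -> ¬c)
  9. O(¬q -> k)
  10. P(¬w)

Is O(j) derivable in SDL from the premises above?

Premise 4 is O(t -> j), but O(t) is not derivable from the premises, so it does not yield O(j).
No other premise forces O(j). An ideal world satisfying every premise can still have j false, so O(j) is not derivable.

No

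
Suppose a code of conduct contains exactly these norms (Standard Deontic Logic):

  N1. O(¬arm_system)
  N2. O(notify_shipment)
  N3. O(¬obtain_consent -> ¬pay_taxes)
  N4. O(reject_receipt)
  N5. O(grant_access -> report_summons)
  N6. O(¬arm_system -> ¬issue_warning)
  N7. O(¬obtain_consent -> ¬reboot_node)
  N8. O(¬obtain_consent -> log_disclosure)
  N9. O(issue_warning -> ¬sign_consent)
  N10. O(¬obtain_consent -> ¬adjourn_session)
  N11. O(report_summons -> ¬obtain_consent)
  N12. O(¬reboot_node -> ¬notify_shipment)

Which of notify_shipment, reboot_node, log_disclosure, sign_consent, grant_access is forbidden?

grant_access

Premise 2 gives O(notify_shipment).
Premise 12 is O(¬reboot_node -> ¬notify_shipment); contrapositively O(notify_shipment -> reboot_node). Since O(notify_shipment) holds, K gives O(reboot_node).
Premise 7 is O(¬obtain_consent -> ¬reboot_node); contrapositively O(reboot_node -> obtain_consent). Since O(reboot_node) holds, K gives O(obtain_consent).
Premise 11, O(report_summons -> ¬obtain_consent), contraposes to O(obtain_consent -> ¬report_summons); with O(obtain_consent) we get O(¬report_summons).
Premise 5, O(grant_access -> report_summons), contraposes to O(¬report_summons -> ¬grant_access); with O(¬report_summons) we get O(¬grant_access).
So O(¬grant_access) holds, i.e. grant_access is forbidden. None of the other listed options is forbidden under the premises.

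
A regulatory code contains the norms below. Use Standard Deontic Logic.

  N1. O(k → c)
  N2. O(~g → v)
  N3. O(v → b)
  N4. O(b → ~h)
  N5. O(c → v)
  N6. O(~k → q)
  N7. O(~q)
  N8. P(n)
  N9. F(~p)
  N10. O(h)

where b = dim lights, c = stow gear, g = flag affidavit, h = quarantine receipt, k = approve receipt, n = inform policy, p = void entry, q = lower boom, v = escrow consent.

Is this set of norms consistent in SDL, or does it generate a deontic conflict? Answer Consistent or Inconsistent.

Inconsistent

From premise 7 we have O(~q).
Premise 6 is O(~k → q); contrapositively O(~q → k). Since O(~q) holds, K gives O(k).
From O(k) and premise 1, O(k → c), we obtain O(c).
From O(c) and premise 5, O(c → v), we obtain O(v).
Applying K to premise 3 (O(v → b)) and O(v) yields O(b).
Premise 4 is O(b → ~h); since O(b), deontic closure gives O(~h).
However, premise 10 gives O(h).
We now have both O(~h) and O(h) — h is simultaneously obligatory and forbidden, violating the D-axiom.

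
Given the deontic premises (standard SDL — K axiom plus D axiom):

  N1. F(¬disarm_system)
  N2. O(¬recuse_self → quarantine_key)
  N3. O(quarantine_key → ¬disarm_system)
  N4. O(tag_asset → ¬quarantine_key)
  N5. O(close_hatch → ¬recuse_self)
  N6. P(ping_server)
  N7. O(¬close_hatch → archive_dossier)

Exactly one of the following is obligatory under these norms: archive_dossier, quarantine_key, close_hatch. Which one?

F(¬disarm_system) at premise 1 means O(disarm_system).
Premise 3, O(quarantine_key → ¬disarm_system), contraposes to O(disarm_system → ¬quarantine_key); with O(disarm_system) we get O(¬quarantine_key).
The contrapositive of premise 2 (O(¬recuse_self → quarantine_key)) is O(¬quarantine_key → recuse_self), and O(¬quarantine_key) is already established, so O(recuse_self).
The contrapositive of premise 5 (O(close_hatch → ¬recuse_self)) is O(recuse_self → ¬close_hatch), and O(recuse_self) is already established, so O(¬close_hatch).
From O(¬close_hatch) and premise 7, O(¬close_hatch → archive_dossier), we obtain O(archive_dossier).
So O(archive_dossier) holds — archive_dossier is obligatory. None of the other listed options is made obligatory by any chain of premises.

archive_dossier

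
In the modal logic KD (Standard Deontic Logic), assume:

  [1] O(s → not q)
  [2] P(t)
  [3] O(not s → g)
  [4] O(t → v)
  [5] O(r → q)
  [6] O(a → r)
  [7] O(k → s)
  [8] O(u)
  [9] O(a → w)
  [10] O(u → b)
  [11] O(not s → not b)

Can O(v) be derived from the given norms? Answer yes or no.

No

Premise 4 is O(t → v), but O(t) is not derivable from the premises (the permission P(t) asserts only not O(not t), not O(t)), so it does not yield O(v).
No other premise forces O(v). An ideal world satisfying every premise can still have v false, so O(v) is not derivable.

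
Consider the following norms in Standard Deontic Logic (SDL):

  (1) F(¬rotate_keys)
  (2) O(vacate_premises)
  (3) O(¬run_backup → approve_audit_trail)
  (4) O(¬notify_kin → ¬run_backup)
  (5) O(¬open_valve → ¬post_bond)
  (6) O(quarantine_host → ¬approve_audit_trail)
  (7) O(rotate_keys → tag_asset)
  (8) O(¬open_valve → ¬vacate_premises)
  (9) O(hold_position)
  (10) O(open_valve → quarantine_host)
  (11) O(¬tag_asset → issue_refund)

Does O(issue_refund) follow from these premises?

No

Premise 11 is O(¬tag_asset → issue_refund), but O(¬tag_asset) is not derivable from the premises, so it does not yield O(issue_refund).
No other premise forces O(issue_refund). An ideal world satisfying every premise can still have issue_refund false, so O(issue_refund) is not derivable.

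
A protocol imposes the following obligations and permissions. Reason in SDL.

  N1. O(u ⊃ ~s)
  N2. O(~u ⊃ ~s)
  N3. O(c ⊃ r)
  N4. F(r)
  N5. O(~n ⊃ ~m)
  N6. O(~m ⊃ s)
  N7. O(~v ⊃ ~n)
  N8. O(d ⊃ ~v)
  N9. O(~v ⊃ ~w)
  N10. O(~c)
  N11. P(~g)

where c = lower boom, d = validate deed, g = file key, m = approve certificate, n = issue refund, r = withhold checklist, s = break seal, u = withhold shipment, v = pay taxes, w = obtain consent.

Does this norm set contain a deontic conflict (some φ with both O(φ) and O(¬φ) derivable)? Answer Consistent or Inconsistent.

Premise 3 is O(c ⊃ r), but O(c) is not derivable from the premises, so it does not yield O(r).
So O(r) is not derivable, and the apparent clash with O(~r) does not arise.
A world satisfying every obligation exists (e.g. c=false, d=false, g=false, m=true, n=true, r=false, s=false, u=false, v=true, w=false); no atom is both obligatory and forbidden, so the set is consistent.

Consistent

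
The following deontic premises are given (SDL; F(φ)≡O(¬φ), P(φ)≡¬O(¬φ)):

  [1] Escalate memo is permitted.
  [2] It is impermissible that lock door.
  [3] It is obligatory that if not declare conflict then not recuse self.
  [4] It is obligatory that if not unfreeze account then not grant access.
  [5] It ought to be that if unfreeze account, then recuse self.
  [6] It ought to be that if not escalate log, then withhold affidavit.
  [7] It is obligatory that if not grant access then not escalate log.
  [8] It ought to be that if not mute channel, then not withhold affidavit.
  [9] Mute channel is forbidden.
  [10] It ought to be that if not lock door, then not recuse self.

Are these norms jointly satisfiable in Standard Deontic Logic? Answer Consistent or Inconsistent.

Inconsistent

Premise 2, F(lock_door), is equivalent to O(¬lock_door).
Premise 10 is O(¬lock_door → ¬recuse_self); since O(¬lock_door), deontic closure gives O(¬recuse_self).
Premise 5 is O(unfreeze_account → recuse_self); contrapositively O(¬recuse_self → ¬unfreeze_account). Since O(¬recuse_self) holds, K gives O(¬unfreeze_account).
Premise 4 is O(¬unfreeze_account → ¬grant_access); since O(¬unfreeze_account), deontic closure gives O(¬grant_access).
From O(¬grant_access) and premise 7, O(¬grant_access → ¬escalate_log), we obtain O(¬escalate_log).
Applying K to premise 6 (O(¬escalate_log → withhold_affidavit)) and O(¬escalate_log) yields O(withhold_affidavit).
Premise 8 is O(¬mute_channel → ¬withhold_affidavit); contrapositively O(withhold_affidavit → mute_channel). Since O(withhold_affidavit) holds, K gives O(mute_channel).
Yet premise 9 is F(mute_channel), i.e. O(¬mute_channel).
We now have both O(mute_channel) and O(¬mute_channel) — mute_channel is simultaneously obligatory and forbidden, violating the D-axiom.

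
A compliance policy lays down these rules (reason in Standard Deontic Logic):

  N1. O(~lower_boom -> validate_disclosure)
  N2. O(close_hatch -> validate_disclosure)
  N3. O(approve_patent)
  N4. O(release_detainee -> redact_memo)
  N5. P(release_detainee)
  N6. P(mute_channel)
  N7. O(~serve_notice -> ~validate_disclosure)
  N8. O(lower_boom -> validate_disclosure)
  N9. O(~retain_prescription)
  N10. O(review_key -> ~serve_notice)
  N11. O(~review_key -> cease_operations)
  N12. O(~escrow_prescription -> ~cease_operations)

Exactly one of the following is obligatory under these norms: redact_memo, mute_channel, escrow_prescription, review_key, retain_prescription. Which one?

Premises 1 and 8 are O(~lower_boom -> validate_disclosure) and O(lower_boom -> validate_disclosure); every ideal world satisfies ~lower_boom or lower_boom, so in either case validate_disclosure holds — hence O(validate_disclosure).
Premise 7, O(~serve_notice -> ~validate_disclosure), contraposes to O(validate_disclosure -> serve_notice); with O(validate_disclosure) we get O(serve_notice).
Premise 10, O(review_key -> ~serve_notice), contraposes to O(serve_notice -> ~review_key); with O(serve_notice) we get O(~review_key).
Applying K to premise 11 (O(~review_key -> cease_operations)) and O(~review_key) yields O(cease_operations).
Premise 12 is O(~escrow_prescription -> ~cease_operations); contrapositively O(cease_operations -> escrow_prescription). Since O(cease_operations) holds, K gives O(escrow_prescription).
So O(escrow_prescription) holds — escrow_prescription is obligatory. None of the other listed options is made obligatory by any chain of premises.

escrow_prescription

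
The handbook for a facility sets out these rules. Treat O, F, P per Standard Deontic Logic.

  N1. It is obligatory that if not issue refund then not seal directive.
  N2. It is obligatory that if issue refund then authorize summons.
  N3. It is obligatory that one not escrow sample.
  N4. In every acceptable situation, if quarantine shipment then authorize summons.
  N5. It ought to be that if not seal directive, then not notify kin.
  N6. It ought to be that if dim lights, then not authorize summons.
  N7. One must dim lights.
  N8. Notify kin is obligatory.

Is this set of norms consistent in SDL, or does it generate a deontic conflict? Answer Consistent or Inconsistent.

Inconsistent

From premise 8 we have O(notify_kin).
Premise 5, O(¬seal_directive → ¬notify_kin), contraposes to O(notify_kin → seal_directive); with O(notify_kin) we get O(seal_directive).
The contrapositive of premise 1 (O(¬issue_refund → ¬seal_directive)) is O(seal_directive → issue_refund), and O(seal_directive) is already established, so O(issue_refund).
From O(issue_refund) and premise 2, O(issue_refund → authorize_summons), we obtain O(authorize_summons).
Premise 6, O(dim_lights → ¬authorize_summons), contraposes to O(authorize_summons → ¬dim_lights); with O(authorize_summons) we get O(¬dim_lights).
Yet premise 7 states O(dim_lights).
We now have both O(¬dim_lights) and O(dim_lights) — dim_lights is simultaneously obligatory and forbidden, violating the D-axiom.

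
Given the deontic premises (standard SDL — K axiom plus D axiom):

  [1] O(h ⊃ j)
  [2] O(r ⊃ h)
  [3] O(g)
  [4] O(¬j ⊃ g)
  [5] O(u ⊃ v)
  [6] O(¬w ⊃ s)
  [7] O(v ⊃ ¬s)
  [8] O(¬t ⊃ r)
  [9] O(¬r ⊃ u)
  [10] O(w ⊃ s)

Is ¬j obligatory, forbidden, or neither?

By case analysis on w: premise 10 gives O(w ⊃ s) and premise 6 gives O(¬w ⊃ s), so O(s) either way.
The contrapositive of premise 7 (O(v ⊃ ¬s)) is O(s ⊃ ¬v), and O(s) is already established, so O(¬v).
Premise 5 is O(u ⊃ v); contrapositively O(¬v ⊃ ¬u). Since O(¬v) holds, K gives O(¬u).
Premise 9 is O(¬r ⊃ u); contrapositively O(¬u ⊃ r). Since O(¬u) holds, K gives O(r).
From O(r) and premise 2, O(r ⊃ h), we obtain O(h).
With premise 1, O(h ⊃ j), the K-axiom yields O(j).
Premises 3, 4, 8 do not contribute to this derivation.
Thus O(j), which is F(¬j): ¬j is forbidden.

Forbidden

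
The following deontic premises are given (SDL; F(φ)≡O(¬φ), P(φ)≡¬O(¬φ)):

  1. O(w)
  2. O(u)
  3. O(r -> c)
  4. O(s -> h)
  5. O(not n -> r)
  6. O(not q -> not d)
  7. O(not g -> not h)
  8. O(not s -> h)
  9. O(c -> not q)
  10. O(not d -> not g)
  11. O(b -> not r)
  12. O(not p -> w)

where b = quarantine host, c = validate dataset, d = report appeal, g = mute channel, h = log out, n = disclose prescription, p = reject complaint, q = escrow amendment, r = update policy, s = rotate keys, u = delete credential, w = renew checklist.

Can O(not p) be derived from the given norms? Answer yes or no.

Premise 12 is O(not p -> w); even if O(w) held, inferring O(not p) would be affirming the consequent — invalid.
No other premise forces O(not p). An ideal world satisfying every premise can still have not p false, so O(not p) is not derivable.

No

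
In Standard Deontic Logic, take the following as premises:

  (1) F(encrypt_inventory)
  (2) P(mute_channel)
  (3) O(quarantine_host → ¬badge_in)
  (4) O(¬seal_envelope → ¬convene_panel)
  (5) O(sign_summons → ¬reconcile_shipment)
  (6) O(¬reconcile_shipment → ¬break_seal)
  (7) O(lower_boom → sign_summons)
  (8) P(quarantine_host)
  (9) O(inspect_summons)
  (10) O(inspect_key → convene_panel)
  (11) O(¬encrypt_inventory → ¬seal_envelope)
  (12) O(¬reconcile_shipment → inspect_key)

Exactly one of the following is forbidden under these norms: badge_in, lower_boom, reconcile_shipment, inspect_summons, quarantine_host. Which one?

lower_boom

Premise 1 is F(encrypt_inventory), i.e. O(¬encrypt_inventory).
From O(¬encrypt_inventory) and premise 11, O(¬encrypt_inventory → ¬seal_envelope), we obtain O(¬seal_envelope).
Premise 4 is O(¬seal_envelope → ¬convene_panel); since O(¬seal_envelope), deontic closure gives O(¬convene_panel).
The contrapositive of premise 10 (O(inspect_key → convene_panel)) is O(¬convene_panel → ¬inspect_key), and O(¬convene_panel) is already established, so O(¬inspect_key).
Premise 12, O(¬reconcile_shipment → inspect_key), contraposes to O(¬inspect_key → reconcile_shipment); with O(¬inspect_key) we get O(reconcile_shipment).
The contrapositive of premise 5 (O(sign_summons → ¬reconcile_shipment)) is O(reconcile_shipment → ¬sign_summons), and O(reconcile_shipment) is already established, so O(¬sign_summons).
Premise 7 is O(lower_boom → sign_summons); contrapositively O(¬sign_summons → ¬lower_boom). Since O(¬sign_summons) holds, K gives O(¬lower_boom).
So O(¬lower_boom) holds, i.e. lower_boom is forbidden. None of the other listed options is forbidden under the premises.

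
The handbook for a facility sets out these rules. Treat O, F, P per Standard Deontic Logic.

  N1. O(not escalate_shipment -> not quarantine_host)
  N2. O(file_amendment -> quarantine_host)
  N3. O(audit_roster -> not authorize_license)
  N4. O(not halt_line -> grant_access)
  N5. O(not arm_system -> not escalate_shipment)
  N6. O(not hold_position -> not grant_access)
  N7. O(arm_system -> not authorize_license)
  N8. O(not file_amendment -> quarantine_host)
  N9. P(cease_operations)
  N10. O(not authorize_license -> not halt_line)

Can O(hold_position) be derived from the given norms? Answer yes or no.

Yes

Premises 2 and 8 cover both cases: O(file_amendment -> quarantine_host) and O(not file_amendment -> quarantine_host). Since file_amendment ∨ not file_amendment is a tautology, O(quarantine_host) follows.
Premise 1 is O(not escalate_shipment -> not quarantine_host); contrapositively O(quarantine_host -> escalate_shipment). Since O(quarantine_host) holds, K gives O(escalate_shipment).
Premise 5, O(not arm_system -> not escalate_shipment), contraposes to O(escalate_shipment -> arm_system); with O(escalate_shipment) we get O(arm_system).
With premise 7, O(arm_system -> not authorize_license), the K-axiom yields O(not authorize_license).
From O(not authorize_license) and premise 10, O(not authorize_license -> not halt_line), we obtain O(not halt_line).
Applying K to premise 4 (O(not halt_line -> grant_access)) and O(not halt_line) yields O(grant_access).
Premise 6 is O(not hold_position -> not grant_access); contrapositively O(grant_access -> hold_position). Since O(grant_access) holds, K gives O(hold_position).
Premises 3, 9 do not contribute to this derivation.
So O(hold_position) follows.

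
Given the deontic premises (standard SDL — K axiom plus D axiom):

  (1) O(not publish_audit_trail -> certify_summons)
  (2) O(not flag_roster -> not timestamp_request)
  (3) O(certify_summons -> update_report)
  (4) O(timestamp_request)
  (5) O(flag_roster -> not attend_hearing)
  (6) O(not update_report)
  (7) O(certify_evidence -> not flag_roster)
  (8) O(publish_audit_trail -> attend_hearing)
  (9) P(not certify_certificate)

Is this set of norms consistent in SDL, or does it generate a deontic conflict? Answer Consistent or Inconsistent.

Inconsistent

From premise 6 we have O(not update_report).
Premise 3, O(certify_summons -> update_report), contraposes to O(not update_report -> not certify_summons); with O(not update_report) we get O(not certify_summons).
Premise 1, O(not publish_audit_trail -> certify_summons), contraposes to O(not certify_summons -> publish_audit_trail); with O(not certify_summons) we get O(publish_audit_trail).
Premise 8 is O(publish_audit_trail -> attend_hearing); since O(publish_audit_trail), deontic closure gives O(attend_hearing).
Premise 5 is O(flag_roster -> not attend_hearing); contrapositively O(attend_hearing -> not flag_roster). Since O(attend_hearing) holds, K gives O(not flag_roster).
Applying K to premise 2 (O(not flag_roster -> not timestamp_request)) and O(not flag_roster) yields O(not timestamp_request).
But premise 4 directly asserts O(timestamp_request).
We now have both O(not timestamp_request) and O(timestamp_request) — timestamp_request is simultaneously obligatory and forbidden, violating the D-axiom.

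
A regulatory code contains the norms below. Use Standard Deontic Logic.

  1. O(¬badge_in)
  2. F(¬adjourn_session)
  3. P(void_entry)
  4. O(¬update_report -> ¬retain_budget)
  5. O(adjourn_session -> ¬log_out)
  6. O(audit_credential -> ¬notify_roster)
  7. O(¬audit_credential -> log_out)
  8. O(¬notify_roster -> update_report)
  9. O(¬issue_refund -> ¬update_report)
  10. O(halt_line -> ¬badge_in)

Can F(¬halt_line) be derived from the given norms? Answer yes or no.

No

Premise 10 is O(halt_line -> ¬badge_in); even if O(¬badge_in) held, inferring O(halt_line) would be affirming the consequent — invalid.
No other premise forces O(halt_line). An ideal world satisfying every premise can still have ¬halt_line true, so F(¬halt_line) is not derivable.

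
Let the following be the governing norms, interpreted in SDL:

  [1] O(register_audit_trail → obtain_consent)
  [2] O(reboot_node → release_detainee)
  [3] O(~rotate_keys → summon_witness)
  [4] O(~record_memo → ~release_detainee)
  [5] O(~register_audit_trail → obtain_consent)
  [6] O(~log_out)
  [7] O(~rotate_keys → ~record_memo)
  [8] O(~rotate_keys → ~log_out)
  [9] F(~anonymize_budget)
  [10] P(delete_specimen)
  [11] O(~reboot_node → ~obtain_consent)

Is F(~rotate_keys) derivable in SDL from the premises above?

By case analysis on register_audit_trail: premise 1 gives O(register_audit_trail → obtain_consent) and premise 5 gives O(~register_audit_trail → obtain_consent), so O(obtain_consent) either way.
Premise 11 is O(~reboot_node → ~obtain_consent); contrapositively O(obtain_consent → reboot_node). Since O(obtain_consent) holds, K gives O(reboot_node).
Applying K to premise 2 (O(reboot_node → release_detainee)) and O(reboot_node) yields O(release_detainee).
Premise 4, O(~record_memo → ~release_detainee), contraposes to O(release_detainee → record_memo); with O(release_detainee) we get O(record_memo).
The contrapositive of premise 7 (O(~rotate_keys → ~record_memo)) is O(record_memo → rotate_keys), and O(record_memo) is already established, so O(rotate_keys).
Premises 3, 6, 8, 9, 10 do not contribute to this derivation.
So O(rotate_keys) holds, i.e. F(~rotate_keys). The claim follows.

Yes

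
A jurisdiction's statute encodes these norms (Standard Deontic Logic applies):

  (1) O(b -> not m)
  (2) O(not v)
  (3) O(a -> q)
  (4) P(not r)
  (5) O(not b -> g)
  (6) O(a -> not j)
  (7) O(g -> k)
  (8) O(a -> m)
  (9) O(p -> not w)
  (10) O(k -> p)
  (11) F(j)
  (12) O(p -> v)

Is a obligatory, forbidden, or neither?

Premise 2 gives O(not v).
Premise 12 is O(p -> v); contrapositively O(not v -> not p). Since O(not v) holds, K gives O(not p).
Premise 10 is O(k -> p); contrapositively O(not p -> not k). Since O(not p) holds, K gives O(not k).
Premise 7 is O(g -> k); contrapositively O(not k -> not g). Since O(not k) holds, K gives O(not g).
The contrapositive of premise 5 (O(not b -> g)) is O(not g -> b), and O(not g) is already established, so O(b).
With premise 1, O(b -> not m), the K-axiom yields O(not m).
Premise 8 is O(a -> m); contrapositively O(not m -> not a). Since O(not m) holds, K gives O(not a).
Premises 3, 4, 6, 9, 11 do not contribute to this derivation.
Thus O(not a), which is F(a): a is forbidden.

Forbidden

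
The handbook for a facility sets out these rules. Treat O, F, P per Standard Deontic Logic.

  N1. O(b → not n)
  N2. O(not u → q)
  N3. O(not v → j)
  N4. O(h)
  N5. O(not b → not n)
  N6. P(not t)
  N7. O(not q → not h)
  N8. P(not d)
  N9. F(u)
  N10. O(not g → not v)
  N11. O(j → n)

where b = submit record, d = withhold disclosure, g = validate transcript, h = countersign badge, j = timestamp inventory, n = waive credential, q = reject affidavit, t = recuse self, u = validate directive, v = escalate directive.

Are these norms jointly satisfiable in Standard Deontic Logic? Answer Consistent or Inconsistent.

Consistent

Premise 7 is O(not q → not h), but O(not q) is not derivable from the premises, so it does not yield O(not h).
So O(not h) is not derivable, and the apparent clash with O(h) does not arise.
A world satisfying every obligation exists (e.g. b=false, d=false, g=true, h=true, j=false, n=false, q=true, t=false, u=false, v=true); no atom is both obligatory and forbidden, so the set is consistent.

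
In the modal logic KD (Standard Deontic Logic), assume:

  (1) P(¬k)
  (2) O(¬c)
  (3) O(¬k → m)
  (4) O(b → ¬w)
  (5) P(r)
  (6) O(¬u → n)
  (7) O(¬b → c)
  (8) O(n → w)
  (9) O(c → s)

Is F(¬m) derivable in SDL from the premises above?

No

Premise 3 is O(¬k → m), but O(¬k) is not derivable from the premises (the permission P(¬k) asserts only ¬O(k), not O(¬k)), so it does not yield O(m).
No other premise forces O(m). An ideal world satisfying every premise can still have ¬m true, so F(¬m) is not derivable.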